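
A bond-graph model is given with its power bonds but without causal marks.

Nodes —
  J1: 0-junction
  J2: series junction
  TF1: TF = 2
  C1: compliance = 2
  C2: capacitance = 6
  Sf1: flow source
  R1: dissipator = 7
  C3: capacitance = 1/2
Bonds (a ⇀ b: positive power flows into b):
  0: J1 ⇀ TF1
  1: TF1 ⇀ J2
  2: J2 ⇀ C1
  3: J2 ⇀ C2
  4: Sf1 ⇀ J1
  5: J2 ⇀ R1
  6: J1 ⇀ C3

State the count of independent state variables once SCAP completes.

3  (C1, C2, C3 all integral)

#4 stroke at Sf1  (Sf1 fixes flow; stroke at Sf1)
#2 stroke at J2  (C1 integral (e out))
#3 stroke at J2  (C2: C, integral causality)
#6 stroke at J1  (C3 integral (e out))
#0 stroke at TF1  (common-e at J1 fixed by 6)
#1 stroke at J2  (TF1 one-in-one-out from 0)
#5 stroke at R1  (J2 needs exactly one f-in)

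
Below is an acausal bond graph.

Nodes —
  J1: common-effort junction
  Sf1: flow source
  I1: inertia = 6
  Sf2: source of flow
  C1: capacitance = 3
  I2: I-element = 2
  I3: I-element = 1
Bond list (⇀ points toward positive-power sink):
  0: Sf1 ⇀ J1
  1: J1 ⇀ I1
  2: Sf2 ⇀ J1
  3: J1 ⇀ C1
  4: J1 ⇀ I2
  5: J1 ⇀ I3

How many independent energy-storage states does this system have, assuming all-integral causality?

#0 →Sf1  (Sf1 (Sf) sets flow on bond)
#2 →Sf2  (Sf2: flow source, stroke at near end)
#1 →I1  (I1 outputs flow p/I1)
#3 →J1  (prefer integral on C1)
#4 →I2  (J1: bond 3 brought effort, rest push out)
#5 →I3  (common-e at J1 fixed by 3)

4  (C1, I1, I2, I3 all integral)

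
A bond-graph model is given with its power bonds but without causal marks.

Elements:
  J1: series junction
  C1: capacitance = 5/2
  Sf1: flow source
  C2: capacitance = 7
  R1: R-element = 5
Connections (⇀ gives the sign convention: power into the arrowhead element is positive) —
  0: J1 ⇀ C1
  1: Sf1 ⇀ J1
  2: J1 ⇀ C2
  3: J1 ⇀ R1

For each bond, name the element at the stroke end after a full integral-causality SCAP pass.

b0 |J1
b1 |Sf1
b2 |J1
b3 |J1

bond 1 |Sf1  (Sf1: flow source, stroke at near end)
bond 0 |J1  (common-f at J1 fixed by 1)
bond 2 |J1  (J1: bond 1 brought flow, rest push out)
bond 3 |J1  (J1 flow already set via bond 1)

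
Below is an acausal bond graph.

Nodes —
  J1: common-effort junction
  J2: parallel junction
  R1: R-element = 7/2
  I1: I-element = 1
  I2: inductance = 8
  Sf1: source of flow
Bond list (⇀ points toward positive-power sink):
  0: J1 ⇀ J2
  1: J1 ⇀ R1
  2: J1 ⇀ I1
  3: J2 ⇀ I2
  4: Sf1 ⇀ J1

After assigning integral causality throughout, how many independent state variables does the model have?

2  (I1, I2 all integral)

b4 stroke at Sf1  (source Sf1 imposes f)
b2 stroke at I1  (I1: I, integral causality)
b3 stroke at I2  (prefer integral on I2)
b0 stroke at J2  (J2: last free bond brings effort in)
b1 stroke at J1  (closing 0-jn rule on J1)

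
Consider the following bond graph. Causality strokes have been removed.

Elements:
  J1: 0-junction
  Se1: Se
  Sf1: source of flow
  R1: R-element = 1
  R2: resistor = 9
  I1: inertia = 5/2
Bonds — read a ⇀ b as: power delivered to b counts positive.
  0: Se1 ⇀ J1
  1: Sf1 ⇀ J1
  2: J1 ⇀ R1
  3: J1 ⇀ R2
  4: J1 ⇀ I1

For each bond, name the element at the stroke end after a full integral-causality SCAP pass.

b0 |J1  (Se1 fixes effort; stroke away)
b1 |Sf1  (Sf1 fixes flow; stroke at Sf1)
b2 |R1  (J1 effort already set via bond 0)
b3 |R2  (0-jn J1 has e-setter on 0)
b4 |I1  (J1 effort already set via bond 0)

#0 →J1
#1 →Sf1
#2 →R1
#3 →R2
#4 →I1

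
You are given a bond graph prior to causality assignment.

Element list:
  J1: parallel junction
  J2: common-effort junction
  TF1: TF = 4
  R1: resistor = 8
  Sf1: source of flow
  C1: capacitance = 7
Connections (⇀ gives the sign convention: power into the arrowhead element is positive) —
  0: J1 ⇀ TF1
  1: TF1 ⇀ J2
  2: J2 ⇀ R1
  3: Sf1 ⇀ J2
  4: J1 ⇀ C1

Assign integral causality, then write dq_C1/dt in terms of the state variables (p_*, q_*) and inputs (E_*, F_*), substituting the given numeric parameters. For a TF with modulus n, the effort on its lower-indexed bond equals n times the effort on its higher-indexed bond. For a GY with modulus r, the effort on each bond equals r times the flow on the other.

dq_C1/dt = F_Sf1/4 - q_C1/896

#3 stroke→Sf1  (source Sf1 imposes f)
#4 stroke→J1  (C1 integral (e out))
#0 stroke→TF1  (0-jn J1 has e-setter on 4)
#1 stroke→J2  (TF TF1: opposite of bond 0)
#2 stroke→R1  (0-jn J2 has e-setter on 1)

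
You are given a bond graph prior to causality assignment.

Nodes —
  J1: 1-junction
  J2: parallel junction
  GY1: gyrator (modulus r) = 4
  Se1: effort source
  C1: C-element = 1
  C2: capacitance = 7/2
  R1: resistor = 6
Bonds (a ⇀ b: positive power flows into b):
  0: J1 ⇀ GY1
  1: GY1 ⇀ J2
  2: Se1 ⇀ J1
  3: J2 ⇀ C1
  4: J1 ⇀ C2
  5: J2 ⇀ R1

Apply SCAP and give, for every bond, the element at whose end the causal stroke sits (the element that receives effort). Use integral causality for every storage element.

b0 →GY1
b1 →GY1
b2 →J1
b3 →J2
b4 →J1
b5 →R1

#2 |J1  (Se1 fixes effort; stroke away)
#3 |J2  (C1 integral (e out))
#1 |GY1  (0-jn J2 has e-setter on 3)
#5 |R1  (common-e at J2 fixed by 3)
#0 |GY1  (GY1: gyrator matches bond 1)
#4 |J1  (1-jn J1 has f-setter on 0)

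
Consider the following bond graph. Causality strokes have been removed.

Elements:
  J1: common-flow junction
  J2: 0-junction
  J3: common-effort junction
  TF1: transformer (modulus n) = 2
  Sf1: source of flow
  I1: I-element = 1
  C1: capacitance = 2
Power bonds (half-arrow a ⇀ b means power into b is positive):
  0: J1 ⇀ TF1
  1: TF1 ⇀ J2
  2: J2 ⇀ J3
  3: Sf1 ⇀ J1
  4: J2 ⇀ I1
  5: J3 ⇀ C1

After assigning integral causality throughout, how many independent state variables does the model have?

2  (C1, I1 all integral)

b3 stroke at Sf1  (Sf1 fixes flow; stroke at Sf1)
b0 stroke at J1  (common-f at J1 fixed by 3)
b1 stroke at TF1  (through TF1, causality passes straight; one stroke at TF1)
b4 stroke at I1  (I1 outputs flow p/I1)
b2 stroke at J2  (only one effort-in slot at J2)
b5 stroke at J3  (closing 0-jn rule on J3)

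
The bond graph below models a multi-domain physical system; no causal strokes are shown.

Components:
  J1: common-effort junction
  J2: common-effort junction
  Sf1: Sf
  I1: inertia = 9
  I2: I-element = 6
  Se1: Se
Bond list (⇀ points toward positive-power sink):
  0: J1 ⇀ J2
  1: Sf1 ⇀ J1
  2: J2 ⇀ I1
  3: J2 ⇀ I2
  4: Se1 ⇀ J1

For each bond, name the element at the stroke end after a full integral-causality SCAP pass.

β1 stroke at Sf1  (Sf1: flow source, stroke at near end)
β4 stroke at J1  (Se1: effort source, stroke at far end)
β0 stroke at J2  (common-e at J1 fixed by 4)
β2 stroke at I1  (0-jn J2 has e-setter on 0)
β3 stroke at I2  (common-e at J2 fixed by 0)

bond 0 stroke→J2
bond 1 stroke→Sf1
bond 2 stroke→I1
bond 3 stroke→I2
bond 4 stroke→J1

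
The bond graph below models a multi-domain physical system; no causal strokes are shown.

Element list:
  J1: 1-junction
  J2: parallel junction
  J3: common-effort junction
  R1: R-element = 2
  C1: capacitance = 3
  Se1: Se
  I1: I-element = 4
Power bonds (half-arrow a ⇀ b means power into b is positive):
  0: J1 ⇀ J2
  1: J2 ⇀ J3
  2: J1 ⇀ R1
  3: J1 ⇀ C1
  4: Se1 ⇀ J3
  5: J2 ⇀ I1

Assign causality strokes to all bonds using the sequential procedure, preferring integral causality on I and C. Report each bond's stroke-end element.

#4 |J3  (source Se1 imposes e)
#1 |J2  (common-e at J3 fixed by 4)
#0 |J1  (J2 effort already set via bond 1)
#5 |I1  (J2: bond 1 brought effort, rest push out)
#3 |J1  (prefer integral on C1)
#2 |R1  (closing 1-jn rule on J1)

β0 stroke→J1
β1 stroke→J2
β2 stroke→R1
β3 stroke→J1
β4 stroke→J3
β5 stroke→I1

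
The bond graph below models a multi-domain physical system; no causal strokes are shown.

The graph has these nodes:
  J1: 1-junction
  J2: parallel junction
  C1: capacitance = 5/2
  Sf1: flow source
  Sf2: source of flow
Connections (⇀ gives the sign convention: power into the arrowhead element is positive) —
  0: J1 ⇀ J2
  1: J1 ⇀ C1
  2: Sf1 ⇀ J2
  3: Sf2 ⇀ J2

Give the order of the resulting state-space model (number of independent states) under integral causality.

b2 →Sf1  (Sf1 (Sf) sets flow on bond)
b3 →Sf2  (Sf2: flow source, stroke at near end)
b0 →J2  (J2: last free bond brings effort in)
b1 →J1  (J1 flow already set via bond 0)

1  (C1 all integral)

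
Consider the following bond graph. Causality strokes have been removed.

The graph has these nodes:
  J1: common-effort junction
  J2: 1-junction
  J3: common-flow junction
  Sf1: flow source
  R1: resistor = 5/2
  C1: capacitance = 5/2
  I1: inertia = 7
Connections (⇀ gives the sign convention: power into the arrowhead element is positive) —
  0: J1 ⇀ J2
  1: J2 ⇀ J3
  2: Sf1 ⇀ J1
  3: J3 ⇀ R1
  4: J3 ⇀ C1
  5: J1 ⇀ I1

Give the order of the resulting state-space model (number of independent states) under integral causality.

2  (C1, I1 all integral)

β2 stroke→Sf1  (source Sf1 imposes f)
β4 stroke→J3  (C1 integral (e out))
β5 stroke→I1  (prefer integral on I1)
β0 stroke→J1  (closing 0-jn rule on J1)
β1 stroke→J2  (J2: bond 0 brought flow, rest push out)
β3 stroke→J3  (common-f at J3 fixed by 1)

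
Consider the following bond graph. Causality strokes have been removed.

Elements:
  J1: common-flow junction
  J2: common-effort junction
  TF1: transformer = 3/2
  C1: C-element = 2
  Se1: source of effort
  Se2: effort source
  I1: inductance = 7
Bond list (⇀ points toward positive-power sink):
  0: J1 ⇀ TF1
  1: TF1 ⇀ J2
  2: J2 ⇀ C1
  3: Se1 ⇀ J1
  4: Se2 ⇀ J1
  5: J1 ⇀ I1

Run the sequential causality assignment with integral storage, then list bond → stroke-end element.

#3 |J1  (source Se1 imposes e)
#4 |J1  (Se2 fixes effort; stroke away)
#2 |J2  (C1 outputs effort q/C1)
#1 |TF1  (common-e at J2 fixed by 2)
#0 |J1  (TF1 one-in-one-out from 1)
#5 |I1  (only one flow-in slot at J1)

#0 →J1
#1 →TF1
#2 →J2
#3 →J1
#4 →J1
#5 →I1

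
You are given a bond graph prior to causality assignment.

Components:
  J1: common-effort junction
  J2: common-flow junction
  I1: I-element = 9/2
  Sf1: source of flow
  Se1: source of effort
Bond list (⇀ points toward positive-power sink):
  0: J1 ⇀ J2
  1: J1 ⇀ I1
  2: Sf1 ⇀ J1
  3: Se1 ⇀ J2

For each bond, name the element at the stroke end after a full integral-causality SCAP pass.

b0 stroke→J1
b1 stroke→I1
b2 stroke→Sf1
b3 stroke→J2

β2 |Sf1  (source Sf1 imposes f)
β3 |J2  (Se1 (Se) sets effort on bond)
β0 |J1  (closing 1-jn rule on J2)
β1 |I1  (J1 effort already set via bond 0)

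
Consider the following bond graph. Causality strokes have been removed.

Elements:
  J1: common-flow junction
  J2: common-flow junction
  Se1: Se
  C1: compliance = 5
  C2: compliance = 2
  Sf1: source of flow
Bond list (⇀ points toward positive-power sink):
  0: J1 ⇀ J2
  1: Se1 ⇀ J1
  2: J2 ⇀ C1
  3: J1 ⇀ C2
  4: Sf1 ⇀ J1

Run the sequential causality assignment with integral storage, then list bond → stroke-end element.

bond 0 stroke→J1
bond 1 stroke→J1
bond 2 stroke→J2
bond 3 stroke→J1
bond 4 stroke→Sf1

#1 stroke→J1  (Se1: effort source, stroke at far end)
#4 stroke→Sf1  (Sf1 (Sf) sets flow on bond)
#0 stroke→J1  (1-jn J1 has f-setter on 4)
#3 stroke→J1  (common-f at J1 fixed by 4)
#2 stroke→J2  (1-jn J2 has f-setter on 0)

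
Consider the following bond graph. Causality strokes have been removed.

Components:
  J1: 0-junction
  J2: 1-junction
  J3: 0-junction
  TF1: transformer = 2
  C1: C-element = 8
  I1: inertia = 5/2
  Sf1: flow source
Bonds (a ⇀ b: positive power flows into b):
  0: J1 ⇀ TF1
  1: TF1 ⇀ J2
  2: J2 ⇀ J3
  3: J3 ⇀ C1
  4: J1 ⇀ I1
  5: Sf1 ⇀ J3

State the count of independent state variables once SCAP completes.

β5 stroke at Sf1  (Sf1 (Sf) sets flow on bond)
β3 stroke at J3  (C1 outputs effort q/C1)
β2 stroke at J2  (0-jn J3 has e-setter on 3)
β1 stroke at TF1  (J2 needs exactly one f-in)
β0 stroke at J1  (TF1 one-in-one-out from 1)
β4 stroke at I1  (common-e at J1 fixed by 0)

2  (C1, I1 all integral)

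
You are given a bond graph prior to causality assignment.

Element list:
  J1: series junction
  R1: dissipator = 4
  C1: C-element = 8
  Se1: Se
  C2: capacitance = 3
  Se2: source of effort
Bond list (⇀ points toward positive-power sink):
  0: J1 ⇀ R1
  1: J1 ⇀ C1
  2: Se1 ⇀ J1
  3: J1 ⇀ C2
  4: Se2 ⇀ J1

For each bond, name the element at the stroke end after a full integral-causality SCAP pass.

#0 →R1
#1 →J1
#2 →J1
#3 →J1
#4 →J1

b2 →J1  (Se1: effort source, stroke at far end)
b4 →J1  (source Se2 imposes e)
b1 →J1  (C1 integral (e out))
b3 →J1  (C2: C, integral causality)
b0 →R1  (J1 needs exactly one f-in)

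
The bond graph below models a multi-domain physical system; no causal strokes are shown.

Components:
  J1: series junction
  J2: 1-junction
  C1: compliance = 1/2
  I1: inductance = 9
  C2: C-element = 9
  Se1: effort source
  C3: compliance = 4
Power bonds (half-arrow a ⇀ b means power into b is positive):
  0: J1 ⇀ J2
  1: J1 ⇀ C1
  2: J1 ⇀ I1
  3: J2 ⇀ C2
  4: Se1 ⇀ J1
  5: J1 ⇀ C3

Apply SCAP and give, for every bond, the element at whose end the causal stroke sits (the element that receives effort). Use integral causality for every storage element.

β4 →J1  (Se1 fixes effort; stroke away)
β1 →J1  (C1 integral (e out))
β2 →I1  (I1 integral (f out))
β0 →J1  (1-jn J1 has f-setter on 2)
β5 →J1  (J1 flow already set via bond 2)
β3 →J2  (J2: bond 0 brought flow, rest push out)

b0 |J1
b1 |J1
b2 |I1
b3 |J2
b4 |J1
b5 |J1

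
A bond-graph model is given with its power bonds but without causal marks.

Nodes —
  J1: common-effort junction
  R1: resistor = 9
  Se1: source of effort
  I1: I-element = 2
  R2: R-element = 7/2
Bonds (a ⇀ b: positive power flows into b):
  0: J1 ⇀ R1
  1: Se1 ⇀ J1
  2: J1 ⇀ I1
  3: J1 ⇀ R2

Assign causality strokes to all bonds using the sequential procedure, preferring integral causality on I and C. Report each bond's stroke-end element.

b1 stroke at J1  (Se1 fixes effort; stroke away)
b0 stroke at R1  (J1: bond 1 brought effort, rest push out)
b2 stroke at I1  (0-jn J1 has e-setter on 1)
b3 stroke at R2  (J1 effort already set via bond 1)

#0 |R1
#1 |J1
#2 |I1
#3 |R2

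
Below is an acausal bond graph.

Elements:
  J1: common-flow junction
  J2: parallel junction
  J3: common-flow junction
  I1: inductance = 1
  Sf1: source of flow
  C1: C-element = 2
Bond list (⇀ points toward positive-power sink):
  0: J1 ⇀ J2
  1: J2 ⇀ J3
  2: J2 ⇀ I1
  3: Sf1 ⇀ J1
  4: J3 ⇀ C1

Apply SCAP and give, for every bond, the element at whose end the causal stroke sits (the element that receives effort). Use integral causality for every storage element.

bond 3 |Sf1  (source Sf1 imposes f)
bond 0 |J1  (common-f at J1 fixed by 3)
bond 2 |I1  (I1 integral (f out))
bond 1 |J2  (J2: last free bond brings effort in)
bond 4 |J3  (common-f at J3 fixed by 1)

b0 |J1
b1 |J2
b2 |I1
b3 |Sf1
b4 |J3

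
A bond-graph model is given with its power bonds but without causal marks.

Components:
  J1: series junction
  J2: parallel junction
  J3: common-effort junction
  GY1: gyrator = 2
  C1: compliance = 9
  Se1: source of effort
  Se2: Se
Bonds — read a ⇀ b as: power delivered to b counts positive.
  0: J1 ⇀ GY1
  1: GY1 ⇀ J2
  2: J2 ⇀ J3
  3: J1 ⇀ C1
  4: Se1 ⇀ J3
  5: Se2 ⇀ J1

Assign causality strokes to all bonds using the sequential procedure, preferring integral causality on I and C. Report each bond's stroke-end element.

bond 0 stroke at GY1
bond 1 stroke at GY1
bond 2 stroke at J2
bond 3 stroke at J1
bond 4 stroke at J3
bond 5 stroke at J1

bond 4 |J3  (Se1 fixes effort; stroke away)
bond 5 |J1  (Se2 fixes effort; stroke away)
bond 2 |J2  (J3: bond 4 brought effort, rest push out)
bond 1 |GY1  (J2: bond 2 brought effort, rest push out)
bond 0 |GY1  (GY GY1: same side as bond 1)
bond 3 |J1  (common-f at J1 fixed by 0)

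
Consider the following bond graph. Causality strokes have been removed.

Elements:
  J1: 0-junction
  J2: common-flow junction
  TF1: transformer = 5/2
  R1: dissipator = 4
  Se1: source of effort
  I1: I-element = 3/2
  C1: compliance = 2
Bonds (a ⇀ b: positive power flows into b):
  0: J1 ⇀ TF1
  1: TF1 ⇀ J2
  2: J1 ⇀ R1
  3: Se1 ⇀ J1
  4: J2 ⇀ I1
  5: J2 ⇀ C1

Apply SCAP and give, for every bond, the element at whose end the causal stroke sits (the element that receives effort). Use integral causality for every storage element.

bond 0 →TF1
bond 1 →J2
bond 2 →R1
bond 3 →J1
bond 4 →I1
bond 5 →J2

bond 3 →J1  (Se1 fixes effort; stroke away)
bond 0 →TF1  (J1 effort already set via bond 3)
bond 2 →R1  (0-jn J1 has e-setter on 3)
bond 1 →J2  (TF TF1: opposite of bond 0)
bond 4 →I1  (I1: I, integral causality)
bond 5 →J2  (1-jn J2 has f-setter on 4)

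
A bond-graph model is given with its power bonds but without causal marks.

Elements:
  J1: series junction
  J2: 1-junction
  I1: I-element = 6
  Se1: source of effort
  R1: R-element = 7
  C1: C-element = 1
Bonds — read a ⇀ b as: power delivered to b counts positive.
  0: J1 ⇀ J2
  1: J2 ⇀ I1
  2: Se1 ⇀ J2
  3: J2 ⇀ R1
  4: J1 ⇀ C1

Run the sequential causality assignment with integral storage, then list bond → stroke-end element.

b0 →J2
b1 →I1
b2 →J2
b3 →J2
b4 →J1

bond 2 stroke at J2  (source Se1 imposes e)
bond 1 stroke at I1  (prefer integral on I1)
bond 0 stroke at J2  (1-jn J2 has f-setter on 1)
bond 3 stroke at J2  (J2: bond 1 brought flow, rest push out)
bond 4 stroke at J1  (J1: bond 0 brought flow, rest push out)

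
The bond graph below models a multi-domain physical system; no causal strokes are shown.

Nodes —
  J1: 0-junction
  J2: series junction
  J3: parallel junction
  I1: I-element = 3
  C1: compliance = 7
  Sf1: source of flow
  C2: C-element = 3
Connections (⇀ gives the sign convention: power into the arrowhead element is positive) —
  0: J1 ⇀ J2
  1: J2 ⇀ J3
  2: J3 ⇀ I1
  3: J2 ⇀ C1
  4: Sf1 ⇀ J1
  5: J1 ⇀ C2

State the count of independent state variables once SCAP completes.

bond 4 |Sf1  (Sf1 fixes flow; stroke at Sf1)
bond 2 |I1  (prefer integral on I1)
bond 1 |J3  (J3 needs exactly one e-in)
bond 0 |J2  (1-jn J2 has f-setter on 1)
bond 3 |J2  (J2: bond 1 brought flow, rest push out)
bond 5 |J1  (only one effort-in slot at J1)

3  (C1, C2, I1 all integral)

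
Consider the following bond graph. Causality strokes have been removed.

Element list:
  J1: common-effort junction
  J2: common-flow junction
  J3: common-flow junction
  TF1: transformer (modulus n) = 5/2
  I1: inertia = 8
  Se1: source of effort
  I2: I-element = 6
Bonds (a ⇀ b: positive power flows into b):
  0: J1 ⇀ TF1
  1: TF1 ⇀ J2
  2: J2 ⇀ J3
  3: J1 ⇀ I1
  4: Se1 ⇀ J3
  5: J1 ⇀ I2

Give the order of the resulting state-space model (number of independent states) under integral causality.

b4 |J3  (Se1: effort source, stroke at far end)
b2 |J2  (only one flow-in slot at J3)
b1 |TF1  (only one flow-in slot at J2)
b0 |J1  (TF1: transformer flips bond 1)
b3 |I1  (common-e at J1 fixed by 0)
b5 |I2  (J1: bond 0 brought effort, rest push out)

2  (I1, I2 all integral)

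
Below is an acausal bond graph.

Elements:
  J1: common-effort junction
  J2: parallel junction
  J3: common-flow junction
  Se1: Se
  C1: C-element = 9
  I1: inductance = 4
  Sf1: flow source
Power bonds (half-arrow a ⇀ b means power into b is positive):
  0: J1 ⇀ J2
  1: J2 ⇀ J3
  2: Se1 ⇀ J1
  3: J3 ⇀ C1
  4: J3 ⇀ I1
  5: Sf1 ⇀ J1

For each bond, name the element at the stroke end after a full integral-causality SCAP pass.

β0 stroke at J2
β1 stroke at J3
β2 stroke at J1
β3 stroke at J3
β4 stroke at I1
β5 stroke at Sf1

b2 |J1  (Se1: effort source, stroke at far end)
b5 |Sf1  (source Sf1 imposes f)
b0 |J2  (common-e at J1 fixed by 2)
b1 |J3  (0-jn J2 has e-setter on 0)
b3 |J3  (prefer integral on C1)
b4 |I1  (J3: last free bond brings flow in)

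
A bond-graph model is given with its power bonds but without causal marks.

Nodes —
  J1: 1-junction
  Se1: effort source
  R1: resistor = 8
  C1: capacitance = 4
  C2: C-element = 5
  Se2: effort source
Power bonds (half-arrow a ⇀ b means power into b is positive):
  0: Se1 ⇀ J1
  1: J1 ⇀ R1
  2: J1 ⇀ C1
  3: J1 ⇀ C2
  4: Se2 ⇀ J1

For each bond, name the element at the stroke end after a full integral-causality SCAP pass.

bond 0 stroke→J1
bond 1 stroke→R1
bond 2 stroke→J1
bond 3 stroke→J1
bond 4 stroke→J1

#0 →J1  (source Se1 imposes e)
#4 →J1  (source Se2 imposes e)
#2 →J1  (C1 integral (e out))
#3 →J1  (prefer integral on C2)
#1 →R1  (closing 1-jn rule on J1)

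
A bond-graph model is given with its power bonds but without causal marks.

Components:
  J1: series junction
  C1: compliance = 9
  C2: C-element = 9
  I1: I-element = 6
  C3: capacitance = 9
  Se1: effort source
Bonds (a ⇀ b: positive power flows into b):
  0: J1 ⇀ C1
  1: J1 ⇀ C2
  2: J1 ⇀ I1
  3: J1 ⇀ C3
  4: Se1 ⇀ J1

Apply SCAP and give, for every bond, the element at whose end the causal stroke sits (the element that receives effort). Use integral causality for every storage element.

β0 →J1
β1 →J1
β2 →I1
β3 →J1
β4 →J1

b4 →J1  (source Se1 imposes e)
b0 →J1  (C1: C, integral causality)
b1 →J1  (C2: C, integral causality)
b2 →I1  (I1 outputs flow p/I1)
b3 →J1  (1-jn J1 has f-setter on 2)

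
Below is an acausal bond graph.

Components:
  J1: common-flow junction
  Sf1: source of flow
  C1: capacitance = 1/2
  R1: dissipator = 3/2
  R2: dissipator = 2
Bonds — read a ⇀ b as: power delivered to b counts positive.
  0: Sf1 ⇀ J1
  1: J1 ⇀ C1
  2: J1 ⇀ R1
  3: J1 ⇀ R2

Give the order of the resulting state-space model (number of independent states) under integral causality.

β0 stroke at Sf1  (Sf1: flow source, stroke at near end)
β1 stroke at J1  (J1: bond 0 brought flow, rest push out)
β2 stroke at J1  (J1 flow already set via bond 0)
β3 stroke at J1  (1-jn J1 has f-setter on 0)

1  (C1 all integral)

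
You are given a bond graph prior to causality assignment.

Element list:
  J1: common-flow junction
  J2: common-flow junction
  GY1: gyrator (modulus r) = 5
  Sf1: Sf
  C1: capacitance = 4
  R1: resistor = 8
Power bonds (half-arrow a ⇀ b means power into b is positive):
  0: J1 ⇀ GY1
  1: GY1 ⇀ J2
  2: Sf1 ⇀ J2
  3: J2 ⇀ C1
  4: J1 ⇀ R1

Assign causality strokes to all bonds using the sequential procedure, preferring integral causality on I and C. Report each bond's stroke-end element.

bond 2 stroke at Sf1  (source Sf1 imposes f)
bond 1 stroke at J2  (J2 flow already set via bond 2)
bond 3 stroke at J2  (common-f at J2 fixed by 2)
bond 0 stroke at J1  (GY GY1: same side as bond 1)
bond 4 stroke at R1  (J1: last free bond brings flow in)

#0 stroke→J1
#1 stroke→J2
#2 stroke→Sf1
#3 stroke→J2
#4 stroke→R1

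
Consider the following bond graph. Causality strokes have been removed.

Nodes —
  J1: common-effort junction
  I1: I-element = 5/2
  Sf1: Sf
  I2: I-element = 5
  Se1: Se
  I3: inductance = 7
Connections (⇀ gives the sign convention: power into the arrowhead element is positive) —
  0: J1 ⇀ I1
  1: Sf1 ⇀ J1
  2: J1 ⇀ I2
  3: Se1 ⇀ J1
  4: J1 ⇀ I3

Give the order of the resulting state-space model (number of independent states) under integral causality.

β1 →Sf1  (Sf1 (Sf) sets flow on bond)
β3 →J1  (Se1 (Se) sets effort on bond)
β0 →I1  (0-jn J1 has e-setter on 3)
β2 →I2  (J1 effort already set via bond 3)
β4 →I3  (J1 effort already set via bond 3)

3  (I1, I2, I3 all integral)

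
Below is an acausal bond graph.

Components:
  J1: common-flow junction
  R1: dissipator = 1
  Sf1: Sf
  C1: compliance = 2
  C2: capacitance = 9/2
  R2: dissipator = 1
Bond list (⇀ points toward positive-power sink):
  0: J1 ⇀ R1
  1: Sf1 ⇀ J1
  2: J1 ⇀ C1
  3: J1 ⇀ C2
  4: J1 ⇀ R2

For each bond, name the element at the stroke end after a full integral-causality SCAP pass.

bond 1 |Sf1  (Sf1 (Sf) sets flow on bond)
bond 0 |J1  (common-f at J1 fixed by 1)
bond 2 |J1  (J1 flow already set via bond 1)
bond 3 |J1  (common-f at J1 fixed by 1)
bond 4 |J1  (1-jn J1 has f-setter on 1)

β0 →J1
β1 →Sf1
β2 →J1
β3 →J1
β4 →J1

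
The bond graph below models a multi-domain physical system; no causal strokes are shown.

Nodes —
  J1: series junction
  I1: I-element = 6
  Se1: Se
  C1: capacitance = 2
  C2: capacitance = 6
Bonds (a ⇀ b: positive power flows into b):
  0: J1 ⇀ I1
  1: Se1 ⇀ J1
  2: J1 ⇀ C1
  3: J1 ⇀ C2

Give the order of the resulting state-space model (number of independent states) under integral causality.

β1 |J1  (Se1 fixes effort; stroke away)
β0 |I1  (I1: I, integral causality)
β2 |J1  (J1 flow already set via bond 0)
β3 |J1  (J1: bond 0 brought flow, rest push out)

3  (C1, C2, I1 all integral)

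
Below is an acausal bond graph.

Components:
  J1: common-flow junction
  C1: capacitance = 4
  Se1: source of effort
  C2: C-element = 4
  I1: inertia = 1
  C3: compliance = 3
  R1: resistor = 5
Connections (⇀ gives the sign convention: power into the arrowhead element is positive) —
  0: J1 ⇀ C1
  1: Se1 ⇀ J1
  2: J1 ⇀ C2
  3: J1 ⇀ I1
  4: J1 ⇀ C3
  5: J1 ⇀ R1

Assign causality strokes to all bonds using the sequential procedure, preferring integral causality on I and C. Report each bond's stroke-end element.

β0 stroke→J1
β1 stroke→J1
β2 stroke→J1
β3 stroke→I1
β4 stroke→J1
β5 stroke→J1

b1 stroke→J1  (Se1 fixes effort; stroke away)
b0 stroke→J1  (C1: C, integral causality)
b2 stroke→J1  (C2: C, integral causality)
b3 stroke→I1  (prefer integral on I1)
b4 stroke→J1  (1-jn J1 has f-setter on 3)
b5 stroke→J1  (common-f at J1 fixed by 3)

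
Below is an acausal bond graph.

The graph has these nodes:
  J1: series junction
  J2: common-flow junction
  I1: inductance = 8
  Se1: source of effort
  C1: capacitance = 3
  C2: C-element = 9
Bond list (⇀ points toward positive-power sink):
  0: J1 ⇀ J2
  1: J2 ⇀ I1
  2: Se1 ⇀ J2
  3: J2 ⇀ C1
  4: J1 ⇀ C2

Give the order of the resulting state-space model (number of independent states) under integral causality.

β2 stroke at J2  (Se1 (Se) sets effort on bond)
β1 stroke at I1  (I1: I, integral causality)
β0 stroke at J2  (common-f at J2 fixed by 1)
β3 stroke at J2  (1-jn J2 has f-setter on 1)
β4 stroke at J1  (J1: bond 0 brought flow, rest push out)

3  (C1, C2, I1 all integral)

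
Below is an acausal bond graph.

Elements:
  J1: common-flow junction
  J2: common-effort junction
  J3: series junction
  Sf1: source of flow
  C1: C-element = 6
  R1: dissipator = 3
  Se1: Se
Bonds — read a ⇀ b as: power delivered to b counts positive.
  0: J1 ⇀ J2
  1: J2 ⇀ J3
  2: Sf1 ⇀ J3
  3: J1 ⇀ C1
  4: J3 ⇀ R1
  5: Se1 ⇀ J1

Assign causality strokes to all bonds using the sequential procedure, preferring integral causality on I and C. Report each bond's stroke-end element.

b0 |J2
b1 |J3
b2 |Sf1
b3 |J1
b4 |J3
b5 |J1

#2 →Sf1  (source Sf1 imposes f)
#5 →J1  (Se1 (Se) sets effort on bond)
#1 →J3  (J3 flow already set via bond 2)
#4 →J3  (J3 flow already set via bond 2)
#0 →J2  (only one effort-in slot at J2)
#3 →J1  (1-jn J1 has f-setter on 0)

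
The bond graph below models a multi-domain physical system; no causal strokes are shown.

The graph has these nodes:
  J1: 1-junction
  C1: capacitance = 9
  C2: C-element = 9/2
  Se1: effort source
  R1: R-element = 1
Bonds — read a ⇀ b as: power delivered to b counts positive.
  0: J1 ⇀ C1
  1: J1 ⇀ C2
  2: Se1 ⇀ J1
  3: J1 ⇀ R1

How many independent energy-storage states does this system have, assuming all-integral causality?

2  (C1, C2 all integral)

β2 stroke at J1  (source Se1 imposes e)
β0 stroke at J1  (C1 integral (e out))
β1 stroke at J1  (C2: C, integral causality)
β3 stroke at R1  (only one flow-in slot at J1)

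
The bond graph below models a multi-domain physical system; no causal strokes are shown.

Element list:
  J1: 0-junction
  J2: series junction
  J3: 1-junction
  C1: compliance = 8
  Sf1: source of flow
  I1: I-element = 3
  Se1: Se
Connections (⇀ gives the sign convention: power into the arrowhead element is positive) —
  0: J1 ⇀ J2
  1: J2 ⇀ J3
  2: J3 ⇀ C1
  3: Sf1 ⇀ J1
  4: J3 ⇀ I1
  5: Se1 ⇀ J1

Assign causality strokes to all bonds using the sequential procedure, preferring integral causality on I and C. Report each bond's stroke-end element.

β3 stroke at Sf1  (Sf1 fixes flow; stroke at Sf1)
β5 stroke at J1  (Se1 fixes effort; stroke away)
β0 stroke at J2  (J1 effort already set via bond 5)
β1 stroke at J3  (J2 needs exactly one f-in)
β2 stroke at J3  (prefer integral on C1)
β4 stroke at I1  (J3 needs exactly one f-in)

b0 stroke at J2
b1 stroke at J3
b2 stroke at J3
b3 stroke at Sf1
b4 stroke at I1
b5 stroke at J1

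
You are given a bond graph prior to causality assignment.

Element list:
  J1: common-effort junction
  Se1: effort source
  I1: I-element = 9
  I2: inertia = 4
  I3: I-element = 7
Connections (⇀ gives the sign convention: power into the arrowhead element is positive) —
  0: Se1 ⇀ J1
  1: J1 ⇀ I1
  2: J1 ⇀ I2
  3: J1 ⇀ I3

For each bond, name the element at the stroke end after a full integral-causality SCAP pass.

bond 0 stroke→J1  (Se1 (Se) sets effort on bond)
bond 1 stroke→I1  (J1: bond 0 brought effort, rest push out)
bond 2 stroke→I2  (J1 effort already set via bond 0)
bond 3 stroke→I3  (common-e at J1 fixed by 0)

bond 0 →J1
bond 1 →I1
bond 2 →I2
bond 3 →I3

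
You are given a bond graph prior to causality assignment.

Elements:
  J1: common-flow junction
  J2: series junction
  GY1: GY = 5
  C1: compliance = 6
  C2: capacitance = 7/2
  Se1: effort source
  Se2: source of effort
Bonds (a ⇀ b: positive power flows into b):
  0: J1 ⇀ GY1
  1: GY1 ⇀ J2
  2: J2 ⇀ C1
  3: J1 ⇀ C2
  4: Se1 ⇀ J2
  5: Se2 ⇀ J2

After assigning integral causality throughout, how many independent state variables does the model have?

b4 →J2  (Se1 fixes effort; stroke away)
b5 →J2  (Se2 (Se) sets effort on bond)
b2 →J2  (C1 integral (e out))
b1 →GY1  (only one flow-in slot at J2)
b0 →GY1  (GY1 both-in/both-out from 1)
b3 →J1  (common-f at J1 fixed by 0)

2  (C1, C2 all integral)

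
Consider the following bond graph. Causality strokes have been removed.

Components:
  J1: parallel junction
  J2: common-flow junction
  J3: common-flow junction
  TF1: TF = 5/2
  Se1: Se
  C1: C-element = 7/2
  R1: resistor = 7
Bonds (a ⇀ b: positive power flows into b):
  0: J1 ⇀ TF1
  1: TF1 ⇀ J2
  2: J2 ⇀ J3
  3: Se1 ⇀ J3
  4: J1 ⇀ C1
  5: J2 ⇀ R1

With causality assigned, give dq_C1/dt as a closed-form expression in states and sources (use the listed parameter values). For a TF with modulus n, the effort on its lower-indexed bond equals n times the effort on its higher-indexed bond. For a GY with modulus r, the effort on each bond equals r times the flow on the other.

dq_C1/dt = -2*E_Se1/35 - 8*q_C1/1225

β3 stroke→J3  (source Se1 imposes e)
β2 stroke→J2  (closing 1-jn rule on J3)
β4 stroke→J1  (prefer integral on C1)
β0 stroke→TF1  (0-jn J1 has e-setter on 4)
β1 stroke→J2  (TF1 one-in-one-out from 0)
β5 stroke→R1  (closing 1-jn rule on J2)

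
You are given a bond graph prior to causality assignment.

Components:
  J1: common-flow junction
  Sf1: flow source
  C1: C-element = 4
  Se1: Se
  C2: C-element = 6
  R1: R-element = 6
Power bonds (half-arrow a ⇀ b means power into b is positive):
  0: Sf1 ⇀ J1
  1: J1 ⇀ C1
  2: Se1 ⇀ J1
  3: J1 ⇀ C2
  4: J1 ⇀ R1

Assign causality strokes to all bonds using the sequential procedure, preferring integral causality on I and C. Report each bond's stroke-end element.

b0 |Sf1
b1 |J1
b2 |J1
b3 |J1
b4 |J1

bond 0 |Sf1  (source Sf1 imposes f)
bond 2 |J1  (Se1 (Se) sets effort on bond)
bond 1 |J1  (1-jn J1 has f-setter on 0)
bond 3 |J1  (common-f at J1 fixed by 0)
bond 4 |J1  (common-f at J1 fixed by 0)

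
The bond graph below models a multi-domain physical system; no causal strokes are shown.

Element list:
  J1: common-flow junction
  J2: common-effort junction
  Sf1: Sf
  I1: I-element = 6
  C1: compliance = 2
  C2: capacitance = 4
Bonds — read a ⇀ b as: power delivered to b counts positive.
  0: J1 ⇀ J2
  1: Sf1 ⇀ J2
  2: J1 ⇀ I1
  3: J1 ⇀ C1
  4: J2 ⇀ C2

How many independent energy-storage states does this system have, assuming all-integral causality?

β1 stroke→Sf1  (source Sf1 imposes f)
β2 stroke→I1  (I1 integral (f out))
β0 stroke→J1  (J1: bond 2 brought flow, rest push out)
β3 stroke→J1  (1-jn J1 has f-setter on 2)
β4 stroke→J2  (J2: last free bond brings effort in)

3  (C1, C2, I1 all integral)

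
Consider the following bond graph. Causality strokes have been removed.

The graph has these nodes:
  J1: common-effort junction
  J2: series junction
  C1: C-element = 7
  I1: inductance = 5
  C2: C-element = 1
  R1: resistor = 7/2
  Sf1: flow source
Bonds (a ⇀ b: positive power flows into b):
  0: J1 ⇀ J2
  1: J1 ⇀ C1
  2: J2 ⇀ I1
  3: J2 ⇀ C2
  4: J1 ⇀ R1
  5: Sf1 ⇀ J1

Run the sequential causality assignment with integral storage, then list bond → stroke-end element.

β0 stroke→J2
β1 stroke→J1
β2 stroke→I1
β3 stroke→J2
β4 stroke→R1
β5 stroke→Sf1

β5 stroke at Sf1  (Sf1 fixes flow; stroke at Sf1)
β1 stroke at J1  (C1 integral (e out))
β0 stroke at J2  (common-e at J1 fixed by 1)
β4 stroke at R1  (0-jn J1 has e-setter on 1)
β2 stroke at I1  (I1: I, integral causality)
β3 stroke at J2  (J2 flow already set via bond 2)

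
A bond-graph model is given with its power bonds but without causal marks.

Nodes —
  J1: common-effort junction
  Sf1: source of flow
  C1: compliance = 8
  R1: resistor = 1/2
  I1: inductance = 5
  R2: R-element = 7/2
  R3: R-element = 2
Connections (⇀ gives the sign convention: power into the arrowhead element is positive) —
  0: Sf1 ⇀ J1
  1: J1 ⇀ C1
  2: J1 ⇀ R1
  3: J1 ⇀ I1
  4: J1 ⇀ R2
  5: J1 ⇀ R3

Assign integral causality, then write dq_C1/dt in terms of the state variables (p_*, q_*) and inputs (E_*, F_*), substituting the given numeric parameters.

dq_C1/dt = F_Sf1 - p_I1/5 - 39*q_C1/112

β0 |Sf1  (Sf1 (Sf) sets flow on bond)
β1 |J1  (C1 integral (e out))
β2 |R1  (J1: bond 1 brought effort, rest push out)
β3 |I1  (0-jn J1 has e-setter on 1)
β4 |R2  (J1: bond 1 brought effort, rest push out)
β5 |R3  (0-jn J1 has e-setter on 1)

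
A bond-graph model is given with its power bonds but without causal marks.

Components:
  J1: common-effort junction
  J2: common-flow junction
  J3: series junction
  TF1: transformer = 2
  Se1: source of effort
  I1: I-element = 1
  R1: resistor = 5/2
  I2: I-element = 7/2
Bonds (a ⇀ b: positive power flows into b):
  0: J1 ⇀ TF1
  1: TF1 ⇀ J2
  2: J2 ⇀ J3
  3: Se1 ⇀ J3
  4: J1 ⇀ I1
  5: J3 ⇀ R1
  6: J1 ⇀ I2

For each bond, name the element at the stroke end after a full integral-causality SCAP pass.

β0 stroke at J1
β1 stroke at TF1
β2 stroke at J2
β3 stroke at J3
β4 stroke at I1
β5 stroke at J3
β6 stroke at I2

β3 →J3  (Se1 fixes effort; stroke away)
β4 →I1  (I1 integral (f out))
β6 →I2  (I2 outputs flow p/I2)
β0 →J1  (only one effort-in slot at J1)
β1 →TF1  (TF1 one-in-one-out from 0)
β2 →J2  (1-jn J2 has f-setter on 1)
β5 →J3  (J3 flow already set via bond 2)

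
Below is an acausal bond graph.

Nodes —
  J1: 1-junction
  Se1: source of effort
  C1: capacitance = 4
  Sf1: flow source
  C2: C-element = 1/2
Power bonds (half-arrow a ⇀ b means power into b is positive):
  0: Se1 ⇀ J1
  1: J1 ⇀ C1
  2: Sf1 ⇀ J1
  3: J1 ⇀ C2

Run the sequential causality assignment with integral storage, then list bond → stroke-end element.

β0 |J1
β1 |J1
β2 |Sf1
β3 |J1

#0 stroke→J1  (Se1 fixes effort; stroke away)
#2 stroke→Sf1  (source Sf1 imposes f)
#1 stroke→J1  (1-jn J1 has f-setter on 2)
#3 stroke→J1  (1-jn J1 has f-setter on 2)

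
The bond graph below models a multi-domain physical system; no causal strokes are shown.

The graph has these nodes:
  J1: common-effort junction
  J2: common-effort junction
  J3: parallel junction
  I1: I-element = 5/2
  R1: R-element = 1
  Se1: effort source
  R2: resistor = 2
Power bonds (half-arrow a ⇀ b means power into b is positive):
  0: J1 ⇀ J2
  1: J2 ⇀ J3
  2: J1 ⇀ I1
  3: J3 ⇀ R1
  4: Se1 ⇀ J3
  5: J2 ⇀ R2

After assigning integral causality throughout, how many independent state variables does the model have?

1  (I1 all integral)

b4 →J3  (Se1 fixes effort; stroke away)
b1 →J2  (J3: bond 4 brought effort, rest push out)
b3 →R1  (J3: bond 4 brought effort, rest push out)
b0 →J1  (J2 effort already set via bond 1)
b5 →R2  (common-e at J2 fixed by 1)
b2 →I1  (0-jn J1 has e-setter on 0)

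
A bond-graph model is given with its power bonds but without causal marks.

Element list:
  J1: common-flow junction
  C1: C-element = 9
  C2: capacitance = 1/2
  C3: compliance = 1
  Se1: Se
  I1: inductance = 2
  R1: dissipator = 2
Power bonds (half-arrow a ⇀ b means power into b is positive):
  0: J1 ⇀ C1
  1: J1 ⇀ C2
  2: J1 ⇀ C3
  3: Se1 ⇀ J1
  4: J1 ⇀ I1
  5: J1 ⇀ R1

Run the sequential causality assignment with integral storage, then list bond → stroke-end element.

β0 |J1
β1 |J1
β2 |J1
β3 |J1
β4 |I1
β5 |J1

β3 stroke→J1  (Se1 fixes effort; stroke away)
β0 stroke→J1  (C1 outputs effort q/C1)
β1 stroke→J1  (C2: C, integral causality)
β2 stroke→J1  (C3: C, integral causality)
β4 stroke→I1  (I1 outputs flow p/I1)
β5 stroke→J1  (common-f at J1 fixed by 4)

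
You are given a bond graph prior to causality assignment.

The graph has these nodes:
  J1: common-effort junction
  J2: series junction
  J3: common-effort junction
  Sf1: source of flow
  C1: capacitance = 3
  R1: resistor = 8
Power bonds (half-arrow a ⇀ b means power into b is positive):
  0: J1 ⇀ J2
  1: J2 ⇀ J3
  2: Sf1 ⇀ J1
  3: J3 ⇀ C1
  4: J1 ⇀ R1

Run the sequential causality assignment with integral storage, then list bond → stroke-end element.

bond 2 stroke at Sf1  (Sf1 (Sf) sets flow on bond)
bond 3 stroke at J3  (C1: C, integral causality)
bond 1 stroke at J2  (common-e at J3 fixed by 3)
bond 0 stroke at J1  (J2: last free bond brings flow in)
bond 4 stroke at R1  (J1 effort already set via bond 0)

b0 |J1
b1 |J2
b2 |Sf1
b3 |J3
b4 |R1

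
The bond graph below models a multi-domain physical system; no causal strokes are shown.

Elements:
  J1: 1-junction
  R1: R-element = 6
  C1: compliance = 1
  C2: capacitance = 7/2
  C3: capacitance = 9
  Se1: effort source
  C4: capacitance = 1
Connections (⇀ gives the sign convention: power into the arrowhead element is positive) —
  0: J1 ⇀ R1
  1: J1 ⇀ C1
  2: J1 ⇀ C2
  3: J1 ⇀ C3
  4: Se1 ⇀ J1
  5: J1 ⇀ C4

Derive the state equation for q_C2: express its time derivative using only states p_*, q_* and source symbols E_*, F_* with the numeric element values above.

#4 →J1  (Se1: effort source, stroke at far end)
#1 →J1  (C1 outputs effort q/C1)
#2 →J1  (C2 outputs effort q/C2)
#3 →J1  (C3 integral (e out))
#5 →J1  (C4: C, integral causality)
#0 →R1  (J1 needs exactly one f-in)

dq_C2/dt = E_Se1/6 - q_C1/6 - q_C2/21 - q_C3/54 - q_C4/6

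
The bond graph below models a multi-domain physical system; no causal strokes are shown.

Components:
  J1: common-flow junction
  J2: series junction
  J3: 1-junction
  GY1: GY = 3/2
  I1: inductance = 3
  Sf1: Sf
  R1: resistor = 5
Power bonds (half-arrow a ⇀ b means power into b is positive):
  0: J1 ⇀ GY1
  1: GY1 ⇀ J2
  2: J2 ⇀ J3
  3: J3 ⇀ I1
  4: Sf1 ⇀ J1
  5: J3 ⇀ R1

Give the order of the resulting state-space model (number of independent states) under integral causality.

1  (I1 all integral)

b4 stroke→Sf1  (Sf1 (Sf) sets flow on bond)
b0 stroke→J1  (J1 flow already set via bond 4)
b1 stroke→J2  (GY1 both-in/both-out from 0)
b2 stroke→J3  (closing 1-jn rule on J2)
b3 stroke→I1  (I1 outputs flow p/I1)
b5 stroke→J3  (J3 flow already set via bond 3)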